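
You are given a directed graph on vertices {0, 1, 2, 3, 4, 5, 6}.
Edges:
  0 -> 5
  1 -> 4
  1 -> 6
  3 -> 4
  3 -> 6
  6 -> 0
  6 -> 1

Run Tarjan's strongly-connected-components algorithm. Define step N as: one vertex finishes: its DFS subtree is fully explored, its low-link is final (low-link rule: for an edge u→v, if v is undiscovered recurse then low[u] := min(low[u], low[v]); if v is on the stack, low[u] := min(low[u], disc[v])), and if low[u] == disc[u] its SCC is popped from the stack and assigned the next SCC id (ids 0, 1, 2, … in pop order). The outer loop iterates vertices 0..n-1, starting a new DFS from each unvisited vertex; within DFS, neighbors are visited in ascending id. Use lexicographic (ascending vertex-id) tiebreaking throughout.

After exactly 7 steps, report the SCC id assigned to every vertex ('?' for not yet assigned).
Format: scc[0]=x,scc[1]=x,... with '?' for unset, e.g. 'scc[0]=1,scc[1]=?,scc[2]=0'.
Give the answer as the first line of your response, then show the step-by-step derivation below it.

scc[0]=1,scc[1]=3,scc[2]=4,scc[3]=5,scc[4]=2,scc[5]=0,scc[6]=3

step 1: low=(low[0]=0,low[1]=?,low[2]=?,low[3]=?,low[4]=?,low[5]=1,low[6]=?); scc=(scc[0]=?,scc[1]=?,scc[2]=?,scc[3]=?,scc[4]=?,scc[5]=0,scc[6]=?)
step 2: low=(low[0]=0,low[1]=?,low[2]=?,low[3]=?,low[4]=?,low[5]=1,low[6]=?); scc=(scc[0]=1,scc[1]=?,scc[2]=?,scc[3]=?,scc[4]=?,scc[5]=0,scc[6]=?)
step 3: low=(low[0]=0,low[1]=2,low[2]=?,low[3]=?,low[4]=3,low[5]=1,low[6]=?); scc=(scc[0]=1,scc[1]=?,scc[2]=?,scc[3]=?,scc[4]=2,scc[5]=0,scc[6]=?)
step 4: low=(low[0]=0,low[1]=2,low[2]=?,low[3]=?,low[4]=3,low[5]=1,low[6]=2); scc=(scc[0]=1,scc[1]=?,scc[2]=?,scc[3]=?,scc[4]=2,scc[5]=0,scc[6]=?)
step 5: low=(low[0]=0,low[1]=2,low[2]=?,low[3]=?,low[4]=3,low[5]=1,low[6]=2); scc=(scc[0]=1,scc[1]=3,scc[2]=?,scc[3]=?,scc[4]=2,scc[5]=0,scc[6]=3)
step 6: low=(low[0]=0,low[1]=2,low[2]=5,low[3]=?,low[4]=3,low[5]=1,low[6]=2); scc=(scc[0]=1,scc[1]=3,scc[2]=4,scc[3]=?,scc[4]=2,scc[5]=0,scc[6]=3)
step 7: low=(low[0]=0,low[1]=2,low[2]=5,low[3]=6,low[4]=3,low[5]=1,low[6]=2); scc=(scc[0]=1,scc[1]=3,scc[2]=4,scc[3]=5,scc[4]=2,scc[5]=0,scc[6]=3)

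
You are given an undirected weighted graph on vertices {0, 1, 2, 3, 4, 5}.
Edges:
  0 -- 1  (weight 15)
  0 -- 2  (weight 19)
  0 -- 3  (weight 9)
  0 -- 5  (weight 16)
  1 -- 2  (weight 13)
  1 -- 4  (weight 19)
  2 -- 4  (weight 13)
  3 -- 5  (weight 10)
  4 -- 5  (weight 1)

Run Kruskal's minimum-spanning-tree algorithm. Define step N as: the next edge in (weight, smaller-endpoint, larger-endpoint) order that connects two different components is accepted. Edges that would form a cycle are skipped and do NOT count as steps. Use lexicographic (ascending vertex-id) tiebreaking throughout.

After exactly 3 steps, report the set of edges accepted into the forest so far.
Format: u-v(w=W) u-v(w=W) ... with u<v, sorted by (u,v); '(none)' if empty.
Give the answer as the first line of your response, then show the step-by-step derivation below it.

0-3(w=9) 3-5(w=10) 4-5(w=1)

step 1: add edge 4-5 (w=1); MST = {4-5(w=1)}
step 2: add edge 0-3 (w=9); MST = {0-3(w=9) 4-5(w=1)}
step 3: add edge 3-5 (w=10); MST = {0-3(w=9) 3-5(w=10) 4-5(w=1)}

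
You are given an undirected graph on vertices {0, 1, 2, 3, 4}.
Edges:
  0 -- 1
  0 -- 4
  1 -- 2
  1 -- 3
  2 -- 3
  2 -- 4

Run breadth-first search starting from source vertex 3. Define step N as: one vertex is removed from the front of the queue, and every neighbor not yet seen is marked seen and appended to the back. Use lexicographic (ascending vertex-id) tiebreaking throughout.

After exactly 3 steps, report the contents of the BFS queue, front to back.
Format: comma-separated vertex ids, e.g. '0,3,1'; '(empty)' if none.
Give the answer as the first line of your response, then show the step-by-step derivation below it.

0,4

step 1: dequeue 3; queue=[1,2]; order=3
step 2: dequeue 1; queue=[2,0]; order=3,1
step 3: dequeue 2; queue=[0,4]; order=3,1,2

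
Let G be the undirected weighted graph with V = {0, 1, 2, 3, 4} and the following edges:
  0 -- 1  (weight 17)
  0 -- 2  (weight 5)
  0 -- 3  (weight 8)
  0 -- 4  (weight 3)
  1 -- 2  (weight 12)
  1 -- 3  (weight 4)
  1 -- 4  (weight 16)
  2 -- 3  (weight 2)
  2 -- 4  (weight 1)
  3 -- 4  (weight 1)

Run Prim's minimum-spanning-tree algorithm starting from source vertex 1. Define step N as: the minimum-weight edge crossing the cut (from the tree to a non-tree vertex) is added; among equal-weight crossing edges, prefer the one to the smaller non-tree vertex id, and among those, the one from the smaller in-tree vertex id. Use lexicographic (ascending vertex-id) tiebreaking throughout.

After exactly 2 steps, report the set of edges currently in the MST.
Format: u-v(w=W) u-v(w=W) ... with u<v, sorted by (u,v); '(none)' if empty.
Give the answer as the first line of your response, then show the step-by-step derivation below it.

1-3(w=4) 3-4(w=1)

step 1: add edge 1-3 (w=4); MST = {1-3(w=4)}
step 2: add edge 3-4 (w=1); MST = {1-3(w=4) 3-4(w=1)}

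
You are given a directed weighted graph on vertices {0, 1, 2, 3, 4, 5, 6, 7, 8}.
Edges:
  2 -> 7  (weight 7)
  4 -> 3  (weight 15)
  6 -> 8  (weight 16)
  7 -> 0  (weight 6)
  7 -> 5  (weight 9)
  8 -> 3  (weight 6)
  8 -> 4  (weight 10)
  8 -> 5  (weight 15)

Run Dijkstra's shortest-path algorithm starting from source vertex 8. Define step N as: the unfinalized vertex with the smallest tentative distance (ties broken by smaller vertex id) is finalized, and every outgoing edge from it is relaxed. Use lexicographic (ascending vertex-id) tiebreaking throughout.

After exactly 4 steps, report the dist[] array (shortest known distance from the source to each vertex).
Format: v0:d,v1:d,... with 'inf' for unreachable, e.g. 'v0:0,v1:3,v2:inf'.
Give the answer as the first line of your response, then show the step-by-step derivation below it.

v0:inf,v1:inf,v2:inf,v3:6,v4:10,v5:15,v6:inf,v7:inf,v8:0

step 1: dist = v0:inf,v1:inf,v2:inf,v3:6,v4:10,v5:15,v6:inf,v7:inf,v8:0
step 2: dist = v0:inf,v1:inf,v2:inf,v3:6,v4:10,v5:15,v6:inf,v7:inf,v8:0
step 3: dist = v0:inf,v1:inf,v2:inf,v3:6,v4:10,v5:15,v6:inf,v7:inf,v8:0
step 4: dist = v0:inf,v1:inf,v2:inf,v3:6,v4:10,v5:15,v6:inf,v7:inf,v8:0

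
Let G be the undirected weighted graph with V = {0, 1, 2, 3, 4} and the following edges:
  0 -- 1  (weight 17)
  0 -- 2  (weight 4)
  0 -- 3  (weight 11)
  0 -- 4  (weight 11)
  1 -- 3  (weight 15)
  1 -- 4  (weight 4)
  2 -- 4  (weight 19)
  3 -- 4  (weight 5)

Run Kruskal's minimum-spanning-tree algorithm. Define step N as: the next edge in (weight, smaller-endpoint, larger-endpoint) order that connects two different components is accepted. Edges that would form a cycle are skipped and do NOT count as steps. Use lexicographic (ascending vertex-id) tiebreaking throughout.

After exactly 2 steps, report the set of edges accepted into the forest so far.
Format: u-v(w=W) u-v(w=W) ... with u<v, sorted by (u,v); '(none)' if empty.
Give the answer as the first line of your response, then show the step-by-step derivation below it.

0-2(w=4) 1-4(w=4)

step 1: add edge 0-2 (w=4); MST = {0-2(w=4)}
step 2: add edge 1-4 (w=4); MST = {0-2(w=4) 1-4(w=4)}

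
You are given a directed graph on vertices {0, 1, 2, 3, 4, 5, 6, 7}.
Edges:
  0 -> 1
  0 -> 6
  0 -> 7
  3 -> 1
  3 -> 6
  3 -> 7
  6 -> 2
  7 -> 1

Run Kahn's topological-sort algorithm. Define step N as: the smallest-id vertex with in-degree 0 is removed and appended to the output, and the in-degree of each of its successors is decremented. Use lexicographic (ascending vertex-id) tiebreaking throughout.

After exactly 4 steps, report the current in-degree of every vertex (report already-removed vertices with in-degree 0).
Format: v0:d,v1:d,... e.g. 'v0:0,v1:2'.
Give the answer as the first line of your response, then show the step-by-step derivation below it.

v0:0,v1:1,v2:1,v3:0,v4:0,v5:0,v6:0,v7:0

step 1: output 0; order=[0]; indeg=(0,2,1,0,0,0,1,1)
step 2: output 3; order=[0,3]; indeg=(0,1,1,0,0,0,0,0)
step 3: output 4; order=[0,3,4]; indeg=(0,1,1,0,0,0,0,0)
step 4: output 5; order=[0,3,4,5]; indeg=(0,1,1,0,0,0,0,0)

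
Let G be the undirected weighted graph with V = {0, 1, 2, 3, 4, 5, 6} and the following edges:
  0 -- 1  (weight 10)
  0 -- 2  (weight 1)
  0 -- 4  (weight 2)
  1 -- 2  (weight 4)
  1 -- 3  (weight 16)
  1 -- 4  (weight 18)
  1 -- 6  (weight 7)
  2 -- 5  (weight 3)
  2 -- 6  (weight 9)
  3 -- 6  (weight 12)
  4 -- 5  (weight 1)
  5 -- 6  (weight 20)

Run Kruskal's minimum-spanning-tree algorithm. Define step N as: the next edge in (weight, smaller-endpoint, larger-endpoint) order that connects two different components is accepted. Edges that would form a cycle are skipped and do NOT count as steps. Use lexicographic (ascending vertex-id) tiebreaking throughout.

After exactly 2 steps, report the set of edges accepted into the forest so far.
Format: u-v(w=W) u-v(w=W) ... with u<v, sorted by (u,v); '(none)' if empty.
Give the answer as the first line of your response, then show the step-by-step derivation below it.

0-2(w=1) 4-5(w=1)

step 1: add edge 0-2 (w=1); MST = {0-2(w=1)}
step 2: add edge 4-5 (w=1); MST = {0-2(w=1) 4-5(w=1)}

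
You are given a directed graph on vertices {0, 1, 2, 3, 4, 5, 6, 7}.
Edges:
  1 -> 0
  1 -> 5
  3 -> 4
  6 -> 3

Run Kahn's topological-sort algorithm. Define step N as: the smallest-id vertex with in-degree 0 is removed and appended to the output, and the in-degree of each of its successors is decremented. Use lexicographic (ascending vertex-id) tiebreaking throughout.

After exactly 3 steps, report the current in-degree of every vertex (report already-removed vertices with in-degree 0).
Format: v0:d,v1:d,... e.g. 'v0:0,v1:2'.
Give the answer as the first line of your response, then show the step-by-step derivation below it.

v0:0,v1:0,v2:0,v3:1,v4:1,v5:0,v6:0,v7:0

step 1: output 1; order=[1]; indeg=(0,0,0,1,1,0,0,0)
step 2: output 0; order=[1,0]; indeg=(0,0,0,1,1,0,0,0)
step 3: output 2; order=[1,0,2]; indeg=(0,0,0,1,1,0,0,0)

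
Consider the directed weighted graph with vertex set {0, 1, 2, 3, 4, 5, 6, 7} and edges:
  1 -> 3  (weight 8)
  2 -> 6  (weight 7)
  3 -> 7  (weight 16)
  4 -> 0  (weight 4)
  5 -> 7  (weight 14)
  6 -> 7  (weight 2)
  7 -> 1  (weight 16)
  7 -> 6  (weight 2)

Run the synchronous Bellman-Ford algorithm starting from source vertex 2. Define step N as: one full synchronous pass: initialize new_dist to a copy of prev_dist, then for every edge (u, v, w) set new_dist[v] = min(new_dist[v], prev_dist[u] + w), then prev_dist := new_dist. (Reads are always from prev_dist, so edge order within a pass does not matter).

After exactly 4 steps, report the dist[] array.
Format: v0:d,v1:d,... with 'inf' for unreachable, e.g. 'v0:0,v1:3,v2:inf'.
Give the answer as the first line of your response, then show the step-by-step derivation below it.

v0:inf,v1:25,v2:0,v3:33,v4:inf,v5:inf,v6:7,v7:9

step 1: dist = v0:inf,v1:inf,v2:0,v3:inf,v4:inf,v5:inf,v6:7,v7:inf
step 2: dist = v0:inf,v1:inf,v2:0,v3:inf,v4:inf,v5:inf,v6:7,v7:9
step 3: dist = v0:inf,v1:25,v2:0,v3:inf,v4:inf,v5:inf,v6:7,v7:9
step 4: dist = v0:inf,v1:25,v2:0,v3:33,v4:inf,v5:inf,v6:7,v7:9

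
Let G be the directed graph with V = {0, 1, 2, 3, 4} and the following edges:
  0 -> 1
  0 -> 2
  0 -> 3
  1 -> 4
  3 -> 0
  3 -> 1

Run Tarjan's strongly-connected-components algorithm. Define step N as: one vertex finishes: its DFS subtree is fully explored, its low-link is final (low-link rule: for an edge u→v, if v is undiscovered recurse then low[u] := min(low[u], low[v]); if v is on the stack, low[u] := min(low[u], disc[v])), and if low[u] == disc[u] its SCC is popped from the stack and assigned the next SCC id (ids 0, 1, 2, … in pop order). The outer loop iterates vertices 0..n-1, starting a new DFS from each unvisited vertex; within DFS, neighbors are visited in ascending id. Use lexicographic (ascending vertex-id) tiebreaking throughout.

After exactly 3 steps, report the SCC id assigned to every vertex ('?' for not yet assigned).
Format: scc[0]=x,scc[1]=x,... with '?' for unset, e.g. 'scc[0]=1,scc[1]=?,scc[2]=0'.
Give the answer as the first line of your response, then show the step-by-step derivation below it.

scc[0]=?,scc[1]=1,scc[2]=2,scc[3]=?,scc[4]=0

step 1: low=(low[0]=0,low[1]=1,low[2]=?,low[3]=?,low[4]=2); scc=(scc[0]=?,scc[1]=?,scc[2]=?,scc[3]=?,scc[4]=0)
step 2: low=(low[0]=0,low[1]=1,low[2]=?,low[3]=?,low[4]=2); scc=(scc[0]=?,scc[1]=1,scc[2]=?,scc[3]=?,scc[4]=0)
step 3: low=(low[0]=0,low[1]=1,low[2]=3,low[3]=?,low[4]=2); scc=(scc[0]=?,scc[1]=1,scc[2]=2,scc[3]=?,scc[4]=0)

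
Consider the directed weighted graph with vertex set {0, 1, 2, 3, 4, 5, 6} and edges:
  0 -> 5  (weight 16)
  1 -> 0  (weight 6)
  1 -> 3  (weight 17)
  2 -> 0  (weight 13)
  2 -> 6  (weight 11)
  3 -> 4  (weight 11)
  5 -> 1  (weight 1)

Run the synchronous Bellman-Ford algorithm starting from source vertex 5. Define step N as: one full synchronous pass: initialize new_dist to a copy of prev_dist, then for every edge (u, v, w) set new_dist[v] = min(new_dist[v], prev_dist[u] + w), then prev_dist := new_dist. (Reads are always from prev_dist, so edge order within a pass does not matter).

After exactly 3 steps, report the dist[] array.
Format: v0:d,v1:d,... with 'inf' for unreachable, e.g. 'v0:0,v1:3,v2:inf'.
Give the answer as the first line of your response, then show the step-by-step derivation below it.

v0:7,v1:1,v2:inf,v3:18,v4:29,v5:0,v6:inf

step 1: dist = v0:inf,v1:1,v2:inf,v3:inf,v4:inf,v5:0,v6:inf
step 2: dist = v0:7,v1:1,v2:inf,v3:18,v4:inf,v5:0,v6:inf
step 3: dist = v0:7,v1:1,v2:inf,v3:18,v4:29,v5:0,v6:inf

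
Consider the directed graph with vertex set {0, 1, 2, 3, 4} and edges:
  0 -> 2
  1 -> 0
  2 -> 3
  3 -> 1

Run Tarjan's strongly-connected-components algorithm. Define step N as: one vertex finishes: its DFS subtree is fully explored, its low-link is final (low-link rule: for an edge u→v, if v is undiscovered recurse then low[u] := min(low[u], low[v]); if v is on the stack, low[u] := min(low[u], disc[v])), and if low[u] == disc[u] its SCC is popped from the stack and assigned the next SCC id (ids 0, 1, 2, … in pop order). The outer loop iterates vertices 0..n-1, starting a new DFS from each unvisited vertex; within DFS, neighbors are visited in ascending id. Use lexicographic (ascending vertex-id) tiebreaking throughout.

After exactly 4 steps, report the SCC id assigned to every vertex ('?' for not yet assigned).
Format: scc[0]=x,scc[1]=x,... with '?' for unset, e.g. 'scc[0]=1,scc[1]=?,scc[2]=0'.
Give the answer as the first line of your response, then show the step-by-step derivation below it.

scc[0]=0,scc[1]=0,scc[2]=0,scc[3]=0,scc[4]=?

step 1: low=(low[0]=0,low[1]=0,low[2]=1,low[3]=2,low[4]=?); scc=(scc[0]=?,scc[1]=?,scc[2]=?,scc[3]=?,scc[4]=?)
step 2: low=(low[0]=0,low[1]=0,low[2]=1,low[3]=0,low[4]=?); scc=(scc[0]=?,scc[1]=?,scc[2]=?,scc[3]=?,scc[4]=?)
step 3: low=(low[0]=0,low[1]=0,low[2]=0,low[3]=0,low[4]=?); scc=(scc[0]=?,scc[1]=?,scc[2]=?,scc[3]=?,scc[4]=?)
step 4: low=(low[0]=0,low[1]=0,low[2]=0,low[3]=0,low[4]=?); scc=(scc[0]=0,scc[1]=0,scc[2]=0,scc[3]=0,scc[4]=?)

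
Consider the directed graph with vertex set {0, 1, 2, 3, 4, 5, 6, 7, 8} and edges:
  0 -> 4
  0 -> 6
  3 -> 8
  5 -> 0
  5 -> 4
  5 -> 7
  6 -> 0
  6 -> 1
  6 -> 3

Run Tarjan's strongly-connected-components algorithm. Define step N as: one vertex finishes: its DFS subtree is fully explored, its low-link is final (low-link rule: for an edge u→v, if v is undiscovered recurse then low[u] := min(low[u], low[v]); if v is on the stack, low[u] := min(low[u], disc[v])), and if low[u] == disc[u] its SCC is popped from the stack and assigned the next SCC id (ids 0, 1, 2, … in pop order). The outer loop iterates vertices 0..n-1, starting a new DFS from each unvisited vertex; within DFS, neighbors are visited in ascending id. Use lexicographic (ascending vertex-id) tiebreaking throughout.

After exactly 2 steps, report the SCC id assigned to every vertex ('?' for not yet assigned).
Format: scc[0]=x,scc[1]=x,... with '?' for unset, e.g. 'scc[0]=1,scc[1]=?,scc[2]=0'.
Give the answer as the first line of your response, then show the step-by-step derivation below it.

scc[0]=?,scc[1]=1,scc[2]=?,scc[3]=?,scc[4]=0,scc[5]=?,scc[6]=?,scc[7]=?,scc[8]=?

step 1: low=(low[0]=0,low[1]=?,low[2]=?,low[3]=?,low[4]=1,low[5]=?,low[6]=?,low[7]=?,low[8]=?); scc=(scc[0]=?,scc[1]=?,scc[2]=?,scc[3]=?,scc[4]=0,scc[5]=?,scc[6]=?,scc[7]=?,scc[8]=?)
step 2: low=(low[0]=0,low[1]=3,low[2]=?,low[3]=?,low[4]=1,low[5]=?,low[6]=0,low[7]=?,low[8]=?); scc=(scc[0]=?,scc[1]=1,scc[2]=?,scc[3]=?,scc[4]=0,scc[5]=?,scc[6]=?,scc[7]=?,scc[8]=?)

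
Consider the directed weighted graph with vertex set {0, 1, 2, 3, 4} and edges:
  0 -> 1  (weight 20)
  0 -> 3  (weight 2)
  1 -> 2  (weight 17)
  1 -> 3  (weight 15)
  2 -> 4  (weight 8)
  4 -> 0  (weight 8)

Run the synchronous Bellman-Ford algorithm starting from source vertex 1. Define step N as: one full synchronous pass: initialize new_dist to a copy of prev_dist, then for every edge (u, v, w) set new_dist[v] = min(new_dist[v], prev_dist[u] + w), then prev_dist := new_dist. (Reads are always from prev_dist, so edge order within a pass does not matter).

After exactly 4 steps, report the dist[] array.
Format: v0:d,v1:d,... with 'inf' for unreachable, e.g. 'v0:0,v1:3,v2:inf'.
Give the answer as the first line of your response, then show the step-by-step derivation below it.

v0:33,v1:0,v2:17,v3:15,v4:25

step 1: dist = v0:inf,v1:0,v2:17,v3:15,v4:inf
step 2: dist = v0:inf,v1:0,v2:17,v3:15,v4:25
step 3: dist = v0:33,v1:0,v2:17,v3:15,v4:25
step 4: dist = v0:33,v1:0,v2:17,v3:15,v4:25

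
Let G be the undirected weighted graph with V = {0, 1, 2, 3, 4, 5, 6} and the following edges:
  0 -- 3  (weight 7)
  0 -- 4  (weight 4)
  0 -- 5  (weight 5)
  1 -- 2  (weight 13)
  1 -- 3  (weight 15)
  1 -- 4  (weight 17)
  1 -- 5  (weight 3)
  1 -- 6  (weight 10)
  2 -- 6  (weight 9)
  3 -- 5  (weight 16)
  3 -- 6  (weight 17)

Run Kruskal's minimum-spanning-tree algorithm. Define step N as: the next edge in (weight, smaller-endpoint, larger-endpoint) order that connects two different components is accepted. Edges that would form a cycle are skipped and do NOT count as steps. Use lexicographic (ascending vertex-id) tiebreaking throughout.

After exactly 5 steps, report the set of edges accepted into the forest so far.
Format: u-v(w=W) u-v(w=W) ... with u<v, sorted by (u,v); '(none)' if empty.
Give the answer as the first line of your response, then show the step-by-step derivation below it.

0-3(w=7) 0-4(w=4) 0-5(w=5) 1-5(w=3) 2-6(w=9)

step 1: add edge 1-5 (w=3); MST = {1-5(w=3)}
step 2: add edge 0-4 (w=4); MST = {0-4(w=4) 1-5(w=3)}
step 3: add edge 0-5 (w=5); MST = {0-4(w=4) 0-5(w=5) 1-5(w=3)}
step 4: add edge 0-3 (w=7); MST = {0-3(w=7) 0-4(w=4) 0-5(w=5) 1-5(w=3)}
step 5: add edge 2-6 (w=9); MST = {0-3(w=7) 0-4(w=4) 0-5(w=5) 1-5(w=3) 2-6(w=9)}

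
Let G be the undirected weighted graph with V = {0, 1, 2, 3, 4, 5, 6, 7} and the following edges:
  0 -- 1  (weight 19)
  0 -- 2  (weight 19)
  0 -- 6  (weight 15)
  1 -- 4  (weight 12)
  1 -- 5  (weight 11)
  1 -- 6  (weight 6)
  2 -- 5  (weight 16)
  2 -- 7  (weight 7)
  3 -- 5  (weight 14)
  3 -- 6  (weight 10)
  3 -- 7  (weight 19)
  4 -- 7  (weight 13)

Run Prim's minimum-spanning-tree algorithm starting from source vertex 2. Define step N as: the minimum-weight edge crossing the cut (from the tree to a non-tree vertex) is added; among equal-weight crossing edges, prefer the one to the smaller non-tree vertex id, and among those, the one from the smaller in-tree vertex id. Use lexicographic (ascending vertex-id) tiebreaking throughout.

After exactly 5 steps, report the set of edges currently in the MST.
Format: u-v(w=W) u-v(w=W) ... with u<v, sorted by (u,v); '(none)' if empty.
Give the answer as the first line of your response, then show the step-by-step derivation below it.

1-4(w=12) 1-6(w=6) 2-7(w=7) 3-6(w=10) 4-7(w=13)

step 1: add edge 2-7 (w=7); MST = {2-7(w=7)}
step 2: add edge 4-7 (w=13); MST = {2-7(w=7) 4-7(w=13)}
step 3: add edge 1-4 (w=12); MST = {1-4(w=12) 2-7(w=7) 4-7(w=13)}
step 4: add edge 1-6 (w=6); MST = {1-4(w=12) 1-6(w=6) 2-7(w=7) 4-7(w=13)}
step 5: add edge 3-6 (w=10); MST = {1-4(w=12) 1-6(w=6) 2-7(w=7) 3-6(w=10) 4-7(w=13)}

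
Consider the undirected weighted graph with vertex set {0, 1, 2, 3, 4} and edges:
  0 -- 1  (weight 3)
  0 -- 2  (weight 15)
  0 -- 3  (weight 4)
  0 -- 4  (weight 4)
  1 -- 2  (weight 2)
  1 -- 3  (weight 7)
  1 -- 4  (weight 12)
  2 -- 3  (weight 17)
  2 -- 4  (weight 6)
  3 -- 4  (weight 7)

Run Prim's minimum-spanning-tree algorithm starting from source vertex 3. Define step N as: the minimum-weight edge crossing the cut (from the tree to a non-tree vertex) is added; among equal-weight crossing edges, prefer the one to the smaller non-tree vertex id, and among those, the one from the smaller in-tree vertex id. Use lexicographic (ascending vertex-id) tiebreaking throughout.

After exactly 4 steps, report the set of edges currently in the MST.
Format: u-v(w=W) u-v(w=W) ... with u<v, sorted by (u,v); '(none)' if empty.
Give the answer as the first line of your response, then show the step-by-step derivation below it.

0-1(w=3) 0-3(w=4) 0-4(w=4) 1-2(w=2)

step 1: add edge 0-3 (w=4); MST = {0-3(w=4)}
step 2: add edge 0-1 (w=3); MST = {0-1(w=3) 0-3(w=4)}
step 3: add edge 1-2 (w=2); MST = {0-1(w=3) 0-3(w=4) 1-2(w=2)}
step 4: add edge 0-4 (w=4); MST = {0-1(w=3) 0-3(w=4) 0-4(w=4) 1-2(w=2)}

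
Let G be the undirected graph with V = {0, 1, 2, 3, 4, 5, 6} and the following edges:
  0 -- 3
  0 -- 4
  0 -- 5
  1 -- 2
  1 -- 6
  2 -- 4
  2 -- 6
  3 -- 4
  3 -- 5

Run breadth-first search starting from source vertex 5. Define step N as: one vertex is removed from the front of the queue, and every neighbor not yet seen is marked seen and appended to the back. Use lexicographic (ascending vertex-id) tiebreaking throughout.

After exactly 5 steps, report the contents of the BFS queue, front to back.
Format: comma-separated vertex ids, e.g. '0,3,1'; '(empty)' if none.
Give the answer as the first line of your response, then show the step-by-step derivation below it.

1,6

step 1: dequeue 5; queue=[0,3]; order=5
step 2: dequeue 0; queue=[3,4]; order=5,0
step 3: dequeue 3; queue=[4]; order=5,0,3
step 4: dequeue 4; queue=[2]; order=5,0,3,4
step 5: dequeue 2; queue=[1,6]; order=5,0,3,4,2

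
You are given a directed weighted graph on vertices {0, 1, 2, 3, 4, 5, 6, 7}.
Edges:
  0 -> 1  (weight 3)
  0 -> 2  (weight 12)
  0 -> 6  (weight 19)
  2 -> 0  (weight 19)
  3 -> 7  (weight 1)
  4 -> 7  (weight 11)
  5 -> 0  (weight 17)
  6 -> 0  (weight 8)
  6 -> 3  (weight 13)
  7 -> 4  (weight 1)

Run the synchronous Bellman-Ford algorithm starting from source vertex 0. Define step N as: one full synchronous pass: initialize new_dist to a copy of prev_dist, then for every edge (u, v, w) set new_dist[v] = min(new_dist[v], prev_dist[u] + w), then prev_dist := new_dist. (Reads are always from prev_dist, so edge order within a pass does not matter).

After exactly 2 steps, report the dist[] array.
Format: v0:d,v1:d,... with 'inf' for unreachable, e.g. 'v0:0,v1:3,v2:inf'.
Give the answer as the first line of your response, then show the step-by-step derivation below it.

v0:0,v1:3,v2:12,v3:32,v4:inf,v5:inf,v6:19,v7:inf

step 1: dist = v0:0,v1:3,v2:12,v3:inf,v4:inf,v5:inf,v6:19,v7:inf
step 2: dist = v0:0,v1:3,v2:12,v3:32,v4:inf,v5:inf,v6:19,v7:inf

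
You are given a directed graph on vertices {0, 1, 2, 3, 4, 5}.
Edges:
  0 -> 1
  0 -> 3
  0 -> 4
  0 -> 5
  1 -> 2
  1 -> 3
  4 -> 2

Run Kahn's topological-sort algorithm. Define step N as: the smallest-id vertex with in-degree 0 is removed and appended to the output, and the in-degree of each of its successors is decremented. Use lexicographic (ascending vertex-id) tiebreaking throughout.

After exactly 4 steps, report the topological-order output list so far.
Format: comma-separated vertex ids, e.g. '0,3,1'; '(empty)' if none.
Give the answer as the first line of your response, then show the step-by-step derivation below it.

0,1,3,4

step 1: output 0; order=[0]; indeg=(0,0,2,1,0,0)
step 2: output 1; order=[0,1]; indeg=(0,0,1,0,0,0)
step 3: output 3; order=[0,1,3]; indeg=(0,0,1,0,0,0)
step 4: output 4; order=[0,1,3,4]; indeg=(0,0,0,0,0,0)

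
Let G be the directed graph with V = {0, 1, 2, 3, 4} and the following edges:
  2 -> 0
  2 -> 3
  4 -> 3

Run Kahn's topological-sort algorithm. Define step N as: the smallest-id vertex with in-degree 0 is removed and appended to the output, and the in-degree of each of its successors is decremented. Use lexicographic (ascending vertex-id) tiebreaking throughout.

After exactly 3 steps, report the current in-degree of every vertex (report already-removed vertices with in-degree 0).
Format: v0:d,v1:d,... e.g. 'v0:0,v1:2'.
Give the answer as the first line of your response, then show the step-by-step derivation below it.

v0:0,v1:0,v2:0,v3:1,v4:0

step 1: output 1; order=[1]; indeg=(1,0,0,2,0)
step 2: output 2; order=[1,2]; indeg=(0,0,0,1,0)
step 3: output 0; order=[1,2,0]; indeg=(0,0,0,1,0)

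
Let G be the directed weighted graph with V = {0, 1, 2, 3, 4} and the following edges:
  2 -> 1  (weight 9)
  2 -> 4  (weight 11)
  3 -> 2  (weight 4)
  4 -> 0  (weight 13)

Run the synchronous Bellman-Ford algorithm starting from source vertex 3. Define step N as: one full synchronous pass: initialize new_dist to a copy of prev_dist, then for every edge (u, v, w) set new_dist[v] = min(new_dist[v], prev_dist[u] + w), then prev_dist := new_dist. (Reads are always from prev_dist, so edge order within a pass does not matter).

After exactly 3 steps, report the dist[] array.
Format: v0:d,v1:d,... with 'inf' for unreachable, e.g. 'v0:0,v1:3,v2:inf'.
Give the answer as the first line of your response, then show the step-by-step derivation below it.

v0:28,v1:13,v2:4,v3:0,v4:15

step 1: dist = v0:inf,v1:inf,v2:4,v3:0,v4:inf
step 2: dist = v0:inf,v1:13,v2:4,v3:0,v4:15
step 3: dist = v0:28,v1:13,v2:4,v3:0,v4:15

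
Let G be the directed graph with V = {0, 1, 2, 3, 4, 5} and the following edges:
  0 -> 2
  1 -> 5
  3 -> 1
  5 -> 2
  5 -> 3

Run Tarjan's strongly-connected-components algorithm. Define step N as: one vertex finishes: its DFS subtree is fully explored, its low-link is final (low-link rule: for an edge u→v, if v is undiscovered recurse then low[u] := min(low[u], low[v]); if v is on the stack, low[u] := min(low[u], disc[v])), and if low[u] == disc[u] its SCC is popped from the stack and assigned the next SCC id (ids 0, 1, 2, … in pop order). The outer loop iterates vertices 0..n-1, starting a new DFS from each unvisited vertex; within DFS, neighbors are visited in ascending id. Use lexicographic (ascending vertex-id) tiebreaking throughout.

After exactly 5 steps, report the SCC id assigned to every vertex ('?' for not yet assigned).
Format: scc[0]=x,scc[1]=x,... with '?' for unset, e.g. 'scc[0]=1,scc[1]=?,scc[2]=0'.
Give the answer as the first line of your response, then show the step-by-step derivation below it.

scc[0]=1,scc[1]=2,scc[2]=0,scc[3]=2,scc[4]=?,scc[5]=2

step 1: low=(low[0]=0,low[1]=?,low[2]=1,low[3]=?,low[4]=?,low[5]=?); scc=(scc[0]=?,scc[1]=?,scc[2]=0,scc[3]=?,scc[4]=?,scc[5]=?)
step 2: low=(low[0]=0,low[1]=?,low[2]=1,low[3]=?,low[4]=?,low[5]=?); scc=(scc[0]=1,scc[1]=?,scc[2]=0,scc[3]=?,scc[4]=?,scc[5]=?)
step 3: low=(low[0]=0,low[1]=2,low[2]=1,low[3]=2,low[4]=?,low[5]=3); scc=(scc[0]=1,scc[1]=?,scc[2]=0,scc[3]=?,scc[4]=?,scc[5]=?)
step 4: low=(low[0]=0,low[1]=2,low[2]=1,low[3]=2,low[4]=?,low[5]=2); scc=(scc[0]=1,scc[1]=?,scc[2]=0,scc[3]=?,scc[4]=?,scc[5]=?)
step 5: low=(low[0]=0,low[1]=2,low[2]=1,low[3]=2,low[4]=?,low[5]=2); scc=(scc[0]=1,scc[1]=2,scc[2]=0,scc[3]=2,scc[4]=?,scc[5]=2)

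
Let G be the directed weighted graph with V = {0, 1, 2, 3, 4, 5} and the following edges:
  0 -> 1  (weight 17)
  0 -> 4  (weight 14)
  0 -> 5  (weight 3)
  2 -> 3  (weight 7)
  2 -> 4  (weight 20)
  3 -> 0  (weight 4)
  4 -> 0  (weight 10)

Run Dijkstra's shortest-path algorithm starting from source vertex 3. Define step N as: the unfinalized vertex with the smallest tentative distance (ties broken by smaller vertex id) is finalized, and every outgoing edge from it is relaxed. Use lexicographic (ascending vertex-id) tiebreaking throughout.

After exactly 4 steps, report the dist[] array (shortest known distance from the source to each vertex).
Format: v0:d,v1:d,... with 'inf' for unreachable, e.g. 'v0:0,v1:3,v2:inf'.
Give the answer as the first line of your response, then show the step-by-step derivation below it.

v0:4,v1:21,v2:inf,v3:0,v4:18,v5:7

step 1: dist = v0:4,v1:inf,v2:inf,v3:0,v4:inf,v5:inf
step 2: dist = v0:4,v1:21,v2:inf,v3:0,v4:18,v5:7
step 3: dist = v0:4,v1:21,v2:inf,v3:0,v4:18,v5:7
step 4: dist = v0:4,v1:21,v2:inf,v3:0,v4:18,v5:7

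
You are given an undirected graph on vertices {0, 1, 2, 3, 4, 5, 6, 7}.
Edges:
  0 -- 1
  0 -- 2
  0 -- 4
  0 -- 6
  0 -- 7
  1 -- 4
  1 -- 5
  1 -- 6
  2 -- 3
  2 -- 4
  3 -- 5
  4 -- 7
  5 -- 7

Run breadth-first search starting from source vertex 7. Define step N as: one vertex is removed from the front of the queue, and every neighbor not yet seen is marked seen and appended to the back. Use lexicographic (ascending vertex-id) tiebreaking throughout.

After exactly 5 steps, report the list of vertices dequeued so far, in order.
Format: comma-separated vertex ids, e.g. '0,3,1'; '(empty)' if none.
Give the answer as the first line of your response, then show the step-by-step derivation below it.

7,0,4,5,1

step 1: dequeue 7; queue=[0,4,5]; order=7
step 2: dequeue 0; queue=[4,5,1,2,6]; order=7,0
step 3: dequeue 4; queue=[5,1,2,6]; order=7,0,4
step 4: dequeue 5; queue=[1,2,6,3]; order=7,0,4,5
step 5: dequeue 1; queue=[2,6,3]; order=7,0,4,5,1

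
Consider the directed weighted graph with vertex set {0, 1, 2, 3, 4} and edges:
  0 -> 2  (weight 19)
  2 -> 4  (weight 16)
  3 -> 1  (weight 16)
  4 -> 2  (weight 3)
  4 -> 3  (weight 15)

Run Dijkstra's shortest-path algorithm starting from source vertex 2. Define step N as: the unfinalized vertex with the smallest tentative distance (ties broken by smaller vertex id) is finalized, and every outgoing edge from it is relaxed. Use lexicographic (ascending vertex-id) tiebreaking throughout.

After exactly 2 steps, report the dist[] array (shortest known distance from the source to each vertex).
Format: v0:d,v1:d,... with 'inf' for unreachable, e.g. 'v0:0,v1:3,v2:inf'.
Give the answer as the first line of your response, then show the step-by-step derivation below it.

v0:inf,v1:inf,v2:0,v3:31,v4:16

step 1: dist = v0:inf,v1:inf,v2:0,v3:inf,v4:16
step 2: dist = v0:inf,v1:inf,v2:0,v3:31,v4:16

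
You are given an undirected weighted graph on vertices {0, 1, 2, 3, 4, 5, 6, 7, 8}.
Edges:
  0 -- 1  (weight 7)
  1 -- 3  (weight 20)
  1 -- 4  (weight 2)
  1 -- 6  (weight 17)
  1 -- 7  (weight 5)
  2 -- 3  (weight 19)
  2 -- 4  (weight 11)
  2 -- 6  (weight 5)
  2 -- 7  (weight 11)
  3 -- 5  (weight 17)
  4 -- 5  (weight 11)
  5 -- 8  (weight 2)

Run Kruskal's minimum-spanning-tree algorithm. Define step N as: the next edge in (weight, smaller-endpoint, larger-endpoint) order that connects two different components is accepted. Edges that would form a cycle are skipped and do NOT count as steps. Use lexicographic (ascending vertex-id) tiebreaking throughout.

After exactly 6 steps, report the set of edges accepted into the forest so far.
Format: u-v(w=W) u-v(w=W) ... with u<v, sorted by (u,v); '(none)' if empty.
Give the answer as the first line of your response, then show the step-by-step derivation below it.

0-1(w=7) 1-4(w=2) 1-7(w=5) 2-4(w=11) 2-6(w=5) 5-8(w=2)

step 1: add edge 1-4 (w=2); MST = {1-4(w=2)}
step 2: add edge 5-8 (w=2); MST = {1-4(w=2) 5-8(w=2)}
step 3: add edge 1-7 (w=5); MST = {1-4(w=2) 1-7(w=5) 5-8(w=2)}
step 4: add edge 2-6 (w=5); MST = {1-4(w=2) 1-7(w=5) 2-6(w=5) 5-8(w=2)}
step 5: add edge 0-1 (w=7); MST = {0-1(w=7) 1-4(w=2) 1-7(w=5) 2-6(w=5) 5-8(w=2)}
step 6: add edge 2-4 (w=11); MST = {0-1(w=7) 1-4(w=2) 1-7(w=5) 2-4(w=11) 2-6(w=5) 5-8(w=2)}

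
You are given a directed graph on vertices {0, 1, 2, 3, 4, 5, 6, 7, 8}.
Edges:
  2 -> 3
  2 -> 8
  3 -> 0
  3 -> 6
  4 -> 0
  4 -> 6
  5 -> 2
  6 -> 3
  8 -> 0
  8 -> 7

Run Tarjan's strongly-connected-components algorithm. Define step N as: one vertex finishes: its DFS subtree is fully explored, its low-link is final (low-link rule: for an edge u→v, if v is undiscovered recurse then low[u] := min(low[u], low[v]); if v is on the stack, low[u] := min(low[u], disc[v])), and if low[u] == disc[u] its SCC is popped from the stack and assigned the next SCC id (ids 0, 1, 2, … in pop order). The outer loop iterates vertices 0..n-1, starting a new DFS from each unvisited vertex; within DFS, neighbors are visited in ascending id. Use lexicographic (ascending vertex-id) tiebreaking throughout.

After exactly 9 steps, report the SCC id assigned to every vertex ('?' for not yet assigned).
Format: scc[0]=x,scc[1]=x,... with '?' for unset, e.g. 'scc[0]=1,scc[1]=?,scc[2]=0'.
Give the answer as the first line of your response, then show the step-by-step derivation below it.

scc[0]=0,scc[1]=1,scc[2]=5,scc[3]=2,scc[4]=6,scc[5]=7,scc[6]=2,scc[7]=3,scc[8]=4

step 1: low=(low[0]=0,low[1]=?,low[2]=?,low[3]=?,low[4]=?,low[5]=?,low[6]=?,low[7]=?,low[8]=?); scc=(scc[0]=0,scc[1]=?,scc[2]=?,scc[3]=?,scc[4]=?,scc[5]=?,scc[6]=?,scc[7]=?,scc[8]=?)
step 2: low=(low[0]=0,low[1]=1,low[2]=?,low[3]=?,low[4]=?,low[5]=?,low[6]=?,low[7]=?,low[8]=?); scc=(scc[0]=0,scc[1]=1,scc[2]=?,scc[3]=?,scc[4]=?,scc[5]=?,scc[6]=?,scc[7]=?,scc[8]=?)
step 3: low=(low[0]=0,low[1]=1,low[2]=2,low[3]=3,low[4]=?,low[5]=?,low[6]=3,low[7]=?,low[8]=?); scc=(scc[0]=0,scc[1]=1,scc[2]=?,scc[3]=?,scc[4]=?,scc[5]=?,scc[6]=?,scc[7]=?,scc[8]=?)
step 4: low=(low[0]=0,low[1]=1,low[2]=2,low[3]=3,low[4]=?,low[5]=?,low[6]=3,low[7]=?,low[8]=?); scc=(scc[0]=0,scc[1]=1,scc[2]=?,scc[3]=2,scc[4]=?,scc[5]=?,scc[6]=2,scc[7]=?,scc[8]=?)
step 5: low=(low[0]=0,low[1]=1,low[2]=2,low[3]=3,low[4]=?,low[5]=?,low[6]=3,low[7]=6,low[8]=5); scc=(scc[0]=0,scc[1]=1,scc[2]=?,scc[3]=2,scc[4]=?,scc[5]=?,scc[6]=2,scc[7]=3,scc[8]=?)
step 6: low=(low[0]=0,low[1]=1,low[2]=2,low[3]=3,low[4]=?,low[5]=?,low[6]=3,low[7]=6,low[8]=5); scc=(scc[0]=0,scc[1]=1,scc[2]=?,scc[3]=2,scc[4]=?,scc[5]=?,scc[6]=2,scc[7]=3,scc[8]=4)
step 7: low=(low[0]=0,low[1]=1,low[2]=2,low[3]=3,low[4]=?,low[5]=?,low[6]=3,low[7]=6,low[8]=5); scc=(scc[0]=0,scc[1]=1,scc[2]=5,scc[3]=2,scc[4]=?,scc[5]=?,scc[6]=2,scc[7]=3,scc[8]=4)
step 8: low=(low[0]=0,low[1]=1,low[2]=2,low[3]=3,low[4]=7,low[5]=?,low[6]=3,low[7]=6,low[8]=5); scc=(scc[0]=0,scc[1]=1,scc[2]=5,scc[3]=2,scc[4]=6,scc[5]=?,scc[6]=2,scc[7]=3,scc[8]=4)
step 9: low=(low[0]=0,low[1]=1,low[2]=2,low[3]=3,low[4]=7,low[5]=8,low[6]=3,low[7]=6,low[8]=5); scc=(scc[0]=0,scc[1]=1,scc[2]=5,scc[3]=2,scc[4]=6,scc[5]=7,scc[6]=2,scc[7]=3,scc[8]=4)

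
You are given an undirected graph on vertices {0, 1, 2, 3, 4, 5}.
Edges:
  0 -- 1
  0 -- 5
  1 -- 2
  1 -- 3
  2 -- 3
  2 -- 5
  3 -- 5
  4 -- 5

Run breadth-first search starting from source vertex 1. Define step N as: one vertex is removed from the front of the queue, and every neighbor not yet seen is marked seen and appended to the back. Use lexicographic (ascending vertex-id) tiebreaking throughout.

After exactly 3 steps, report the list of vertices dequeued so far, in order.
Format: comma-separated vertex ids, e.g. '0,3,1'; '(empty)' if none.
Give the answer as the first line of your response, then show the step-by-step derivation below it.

1,0,2

step 1: dequeue 1; queue=[0,2,3]; order=1
step 2: dequeue 0; queue=[2,3,5]; order=1,0
step 3: dequeue 2; queue=[3,5]; order=1,0,2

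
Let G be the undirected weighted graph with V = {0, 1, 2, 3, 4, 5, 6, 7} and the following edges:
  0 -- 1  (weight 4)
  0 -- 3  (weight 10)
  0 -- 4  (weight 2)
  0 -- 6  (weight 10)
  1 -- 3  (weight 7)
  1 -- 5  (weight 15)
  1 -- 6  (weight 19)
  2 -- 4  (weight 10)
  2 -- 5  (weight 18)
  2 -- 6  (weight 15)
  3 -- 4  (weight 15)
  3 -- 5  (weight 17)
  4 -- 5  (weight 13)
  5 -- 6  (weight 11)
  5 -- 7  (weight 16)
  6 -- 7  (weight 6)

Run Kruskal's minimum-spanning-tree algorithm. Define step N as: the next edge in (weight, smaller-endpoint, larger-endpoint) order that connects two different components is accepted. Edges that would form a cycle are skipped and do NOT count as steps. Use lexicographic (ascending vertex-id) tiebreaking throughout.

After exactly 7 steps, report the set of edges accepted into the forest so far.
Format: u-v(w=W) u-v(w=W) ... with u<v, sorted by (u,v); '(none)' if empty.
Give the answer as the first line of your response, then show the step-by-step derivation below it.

0-1(w=4) 0-4(w=2) 0-6(w=10) 1-3(w=7) 2-4(w=10) 5-6(w=11) 6-7(w=6)

step 1: add edge 0-4 (w=2); MST = {0-4(w=2)}
step 2: add edge 0-1 (w=4); MST = {0-1(w=4) 0-4(w=2)}
step 3: add edge 6-7 (w=6); MST = {0-1(w=4) 0-4(w=2) 6-7(w=6)}
step 4: add edge 1-3 (w=7); MST = {0-1(w=4) 0-4(w=2) 1-3(w=7) 6-7(w=6)}
step 5: add edge 0-6 (w=10); MST = {0-1(w=4) 0-4(w=2) 0-6(w=10) 1-3(w=7) 6-7(w=6)}
step 6: add edge 2-4 (w=10); MST = {0-1(w=4) 0-4(w=2) 0-6(w=10) 1-3(w=7) 2-4(w=10) 6-7(w=6)}
step 7: add edge 5-6 (w=11); MST = {0-1(w=4) 0-4(w=2) 0-6(w=10) 1-3(w=7) 2-4(w=10) 5-6(w=11) 6-7(w=6)}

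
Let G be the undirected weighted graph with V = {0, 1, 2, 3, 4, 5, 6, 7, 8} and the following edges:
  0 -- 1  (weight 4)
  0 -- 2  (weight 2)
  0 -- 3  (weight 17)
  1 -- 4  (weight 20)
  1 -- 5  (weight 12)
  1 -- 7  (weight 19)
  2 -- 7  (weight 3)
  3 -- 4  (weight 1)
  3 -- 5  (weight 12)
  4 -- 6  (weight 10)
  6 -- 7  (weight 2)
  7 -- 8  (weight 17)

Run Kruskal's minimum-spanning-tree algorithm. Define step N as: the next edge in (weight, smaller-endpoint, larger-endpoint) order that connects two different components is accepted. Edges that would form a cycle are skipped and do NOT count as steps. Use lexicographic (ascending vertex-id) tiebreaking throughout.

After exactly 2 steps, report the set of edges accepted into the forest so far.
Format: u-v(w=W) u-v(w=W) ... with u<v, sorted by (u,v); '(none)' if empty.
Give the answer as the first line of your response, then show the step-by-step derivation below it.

0-2(w=2) 3-4(w=1)

step 1: add edge 3-4 (w=1); MST = {3-4(w=1)}
step 2: add edge 0-2 (w=2); MST = {0-2(w=2) 3-4(w=1)}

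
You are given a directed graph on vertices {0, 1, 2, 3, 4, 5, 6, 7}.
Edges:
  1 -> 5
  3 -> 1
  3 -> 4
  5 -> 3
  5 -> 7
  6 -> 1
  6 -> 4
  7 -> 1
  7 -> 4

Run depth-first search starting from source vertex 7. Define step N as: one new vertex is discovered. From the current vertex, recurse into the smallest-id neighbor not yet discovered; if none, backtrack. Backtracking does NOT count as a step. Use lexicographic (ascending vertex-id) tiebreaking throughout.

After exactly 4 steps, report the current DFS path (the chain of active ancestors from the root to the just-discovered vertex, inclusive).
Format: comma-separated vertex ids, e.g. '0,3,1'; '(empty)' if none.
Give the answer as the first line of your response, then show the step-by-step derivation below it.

7,1,5,3

step 1: discover 7; path=7; order=7
step 2: discover 1; path=7>1; order=7,1
step 3: discover 5; path=7>1>5; order=7,1,5
step 4: discover 3; path=7>1>5>3; order=7,1,5,3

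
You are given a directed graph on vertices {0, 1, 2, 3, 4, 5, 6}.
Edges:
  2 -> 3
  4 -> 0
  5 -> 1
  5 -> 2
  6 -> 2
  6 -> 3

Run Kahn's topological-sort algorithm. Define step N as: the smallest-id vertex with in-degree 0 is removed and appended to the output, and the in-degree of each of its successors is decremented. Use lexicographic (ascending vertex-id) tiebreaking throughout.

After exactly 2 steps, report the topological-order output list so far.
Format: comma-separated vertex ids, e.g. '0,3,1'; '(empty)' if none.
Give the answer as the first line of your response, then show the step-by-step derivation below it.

4,0

step 1: output 4; order=[4]; indeg=(0,1,2,2,0,0,0)
step 2: output 0; order=[4,0]; indeg=(0,1,2,2,0,0,0)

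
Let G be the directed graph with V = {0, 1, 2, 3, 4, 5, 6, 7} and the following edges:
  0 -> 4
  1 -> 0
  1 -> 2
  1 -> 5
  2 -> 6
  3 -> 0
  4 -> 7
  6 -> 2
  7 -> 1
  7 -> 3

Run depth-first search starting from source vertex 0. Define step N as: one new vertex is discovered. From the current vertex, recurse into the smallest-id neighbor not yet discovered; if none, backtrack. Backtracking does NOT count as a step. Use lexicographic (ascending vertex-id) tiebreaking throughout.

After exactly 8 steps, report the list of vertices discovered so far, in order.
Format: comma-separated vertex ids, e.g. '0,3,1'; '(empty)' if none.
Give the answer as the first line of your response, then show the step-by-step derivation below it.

0,4,7,1,2,6,5,3

step 1: discover 0; path=0; order=0
step 2: discover 4; path=0>4; order=0,4
step 3: discover 7; path=0>4>7; order=0,4,7
step 4: discover 1; path=0>4>7>1; order=0,4,7,1
step 5: discover 2; path=0>4>7>1>2; order=0,4,7,1,2
step 6: discover 6; path=0>4>7>1>2>6; order=0,4,7,1,2,6
step 7: discover 5; path=0>4>7>1>5; order=0,4,7,1,2,6,5
step 8: discover 3; path=0>4>7>3; order=0,4,7,1,2,6,5,3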